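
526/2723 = 526/2723 = 0.19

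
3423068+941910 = 4364978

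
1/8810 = 1/8810=0.00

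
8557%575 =507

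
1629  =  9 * 181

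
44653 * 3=133959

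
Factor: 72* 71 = 2^3*3^2*71^1 = 5112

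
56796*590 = 33509640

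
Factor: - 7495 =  - 5^1*1499^1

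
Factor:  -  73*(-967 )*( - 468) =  - 33036588 = - 2^2*3^2 * 13^1*73^1*967^1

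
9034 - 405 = 8629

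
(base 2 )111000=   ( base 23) 2a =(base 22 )2c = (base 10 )56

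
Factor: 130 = 2^1*5^1*13^1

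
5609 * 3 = 16827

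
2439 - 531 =1908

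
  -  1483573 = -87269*17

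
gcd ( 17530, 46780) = 10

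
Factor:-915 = -3^1*5^1  *61^1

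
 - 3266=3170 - 6436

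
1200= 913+287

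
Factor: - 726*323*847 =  - 2^1*3^1*7^1*11^4*17^1*19^1 = - 198619806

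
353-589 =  - 236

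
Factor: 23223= 3^1*7741^1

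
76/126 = 38/63 =0.60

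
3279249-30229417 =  - 26950168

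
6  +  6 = 12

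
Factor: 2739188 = 2^2 * 281^1*2437^1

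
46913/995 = 46913/995  =  47.15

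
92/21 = 4 + 8/21 = 4.38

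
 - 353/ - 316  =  1 +37/316 = 1.12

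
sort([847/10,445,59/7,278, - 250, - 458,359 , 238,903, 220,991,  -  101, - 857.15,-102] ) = [-857.15, - 458, - 250, - 102, - 101, 59/7, 847/10,220,238,278, 359 , 445, 903,991 ] 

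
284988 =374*762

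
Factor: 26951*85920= 2^5  *3^1*5^1 * 179^1* 26951^1 = 2315629920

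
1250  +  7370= 8620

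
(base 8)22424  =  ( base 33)8NL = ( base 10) 9492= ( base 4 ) 2110110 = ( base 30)agc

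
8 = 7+1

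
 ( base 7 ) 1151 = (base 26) GC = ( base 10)428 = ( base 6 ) 1552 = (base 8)654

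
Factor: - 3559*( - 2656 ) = 2^5*83^1*3559^1 = 9452704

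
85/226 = 85/226 = 0.38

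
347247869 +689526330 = 1036774199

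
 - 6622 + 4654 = - 1968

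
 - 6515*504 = -3283560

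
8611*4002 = 34461222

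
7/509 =7/509 = 0.01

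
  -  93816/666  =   - 5212/37 = -140.86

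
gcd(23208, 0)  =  23208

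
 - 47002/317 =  - 47002/317 = - 148.27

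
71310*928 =66175680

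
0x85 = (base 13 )a3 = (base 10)133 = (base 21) 67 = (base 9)157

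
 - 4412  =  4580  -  8992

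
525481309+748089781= 1273571090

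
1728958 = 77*22454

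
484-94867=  - 94383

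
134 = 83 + 51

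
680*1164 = 791520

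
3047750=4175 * 730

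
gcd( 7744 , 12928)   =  64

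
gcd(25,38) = 1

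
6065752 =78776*77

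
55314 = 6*9219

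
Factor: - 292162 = -2^1*13^1*17^1*661^1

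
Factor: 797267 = 59^1*13513^1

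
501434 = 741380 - 239946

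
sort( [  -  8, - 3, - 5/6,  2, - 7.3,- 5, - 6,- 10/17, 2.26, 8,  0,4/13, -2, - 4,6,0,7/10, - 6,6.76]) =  [ - 8, - 7.3,-6, - 6, - 5 , -4, -3,-2, - 5/6, - 10/17,  0, 0, 4/13,  7/10, 2, 2.26, 6,6.76, 8 ] 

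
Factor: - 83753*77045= - 5^1*19^1*61^1*811^1*1373^1 = - 6452749885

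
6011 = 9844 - 3833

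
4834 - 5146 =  - 312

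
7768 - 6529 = 1239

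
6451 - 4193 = 2258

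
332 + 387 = 719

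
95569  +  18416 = 113985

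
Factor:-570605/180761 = -5^1* 7^(  -  1 )*31^( - 1 )* 137^1 = -685/217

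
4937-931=4006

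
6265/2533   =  2 + 1199/2533 = 2.47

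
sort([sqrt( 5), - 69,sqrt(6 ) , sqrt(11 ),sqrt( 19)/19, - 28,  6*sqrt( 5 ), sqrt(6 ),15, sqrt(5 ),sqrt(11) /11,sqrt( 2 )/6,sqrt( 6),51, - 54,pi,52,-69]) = [-69,-69, - 54, - 28,sqrt( 19 ) /19,sqrt( 2 ) /6,sqrt(11 ) /11,sqrt ( 5 ) , sqrt( 5), sqrt( 6),sqrt(6),sqrt( 6 ), pi,sqrt(11),6*sqrt(5), 15,  51,  52 ] 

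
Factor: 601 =601^1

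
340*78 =26520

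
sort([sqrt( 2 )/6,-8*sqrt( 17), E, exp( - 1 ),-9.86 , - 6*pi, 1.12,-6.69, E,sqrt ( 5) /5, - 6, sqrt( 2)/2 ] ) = [ - 8*sqrt(17),-6*pi, - 9.86, - 6.69,  -  6, sqrt(2)/6, exp(-1),sqrt( 5)/5,  sqrt( 2)/2,1.12, E, E ]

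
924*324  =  299376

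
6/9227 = 6/9227 = 0.00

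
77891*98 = 7633318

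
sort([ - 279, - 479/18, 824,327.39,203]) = [  -  279, - 479/18,203, 327.39, 824 ]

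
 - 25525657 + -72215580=-97741237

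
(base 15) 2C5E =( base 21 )10d5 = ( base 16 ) 2543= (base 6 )112055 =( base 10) 9539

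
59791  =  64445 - 4654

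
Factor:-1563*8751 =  - 3^2*521^1* 2917^1 = - 13677813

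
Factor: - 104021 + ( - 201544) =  - 3^1* 5^1*13^1*1567^1 = - 305565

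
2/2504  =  1/1252 =0.00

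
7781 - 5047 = 2734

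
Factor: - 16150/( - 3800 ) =2^(-2 )*17^1 = 17/4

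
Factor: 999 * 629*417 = 262030707= 3^4*17^1*37^2*139^1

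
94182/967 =94182/967 = 97.40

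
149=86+63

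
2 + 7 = 9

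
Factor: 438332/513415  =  2^2*5^( - 1)*7^( - 1)*14669^( - 1)*109583^1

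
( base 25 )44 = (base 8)150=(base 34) 32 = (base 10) 104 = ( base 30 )3E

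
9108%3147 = 2814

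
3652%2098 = 1554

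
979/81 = 979/81 = 12.09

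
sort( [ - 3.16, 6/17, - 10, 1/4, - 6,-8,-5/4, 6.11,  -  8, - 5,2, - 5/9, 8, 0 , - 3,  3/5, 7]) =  [ - 10, - 8, - 8, - 6 ,- 5, - 3.16 , - 3 ,-5/4, - 5/9,0,1/4,  6/17,3/5,2,  6.11, 7,8] 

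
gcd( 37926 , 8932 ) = 14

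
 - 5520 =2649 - 8169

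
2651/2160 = 1+491/2160=1.23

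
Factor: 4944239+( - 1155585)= 3788654 = 2^1*17^1 * 111431^1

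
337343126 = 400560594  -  63217468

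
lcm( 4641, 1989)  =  13923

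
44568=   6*7428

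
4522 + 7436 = 11958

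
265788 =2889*92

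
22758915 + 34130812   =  56889727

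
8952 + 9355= 18307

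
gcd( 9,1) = 1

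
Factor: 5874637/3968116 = 2^( - 2)*23^1*47^( - 1 )*  21107^( - 1)*255419^1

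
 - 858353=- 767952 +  - 90401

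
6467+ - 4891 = 1576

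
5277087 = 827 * 6381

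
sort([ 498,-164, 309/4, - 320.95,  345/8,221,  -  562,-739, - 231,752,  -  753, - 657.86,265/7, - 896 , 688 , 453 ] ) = [-896,-753, - 739, - 657.86,-562, - 320.95,  -  231, - 164,265/7,345/8, 309/4, 221,453,498,688,752] 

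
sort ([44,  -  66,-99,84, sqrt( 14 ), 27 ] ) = [ - 99,-66, sqrt( 14),27, 44,84 ]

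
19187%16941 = 2246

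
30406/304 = 15203/152 = 100.02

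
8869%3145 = 2579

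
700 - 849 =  - 149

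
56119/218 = 257+93/218 =257.43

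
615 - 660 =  - 45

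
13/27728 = 13/27728 = 0.00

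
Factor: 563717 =7^1*11^1 * 7321^1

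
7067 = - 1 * (- 7067) 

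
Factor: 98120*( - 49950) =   -  4901094000 = - 2^4*3^3*5^3 * 11^1*37^1*223^1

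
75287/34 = 2214 + 11/34 = 2214.32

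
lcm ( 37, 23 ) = 851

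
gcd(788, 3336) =4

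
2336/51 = 45 + 41/51 =45.80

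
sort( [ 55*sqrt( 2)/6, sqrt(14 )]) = [ sqrt( 14), 55*sqrt(2 ) /6 ]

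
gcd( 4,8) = 4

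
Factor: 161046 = 2^1*3^2*23^1 *389^1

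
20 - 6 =14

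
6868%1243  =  653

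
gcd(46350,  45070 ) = 10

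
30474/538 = 56 + 173/269= 56.64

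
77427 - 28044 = 49383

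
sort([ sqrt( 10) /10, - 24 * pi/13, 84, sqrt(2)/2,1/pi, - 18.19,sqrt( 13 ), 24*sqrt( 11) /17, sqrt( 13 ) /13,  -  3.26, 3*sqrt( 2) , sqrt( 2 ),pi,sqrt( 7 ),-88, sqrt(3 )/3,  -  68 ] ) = [ - 88 , - 68,-18.19, - 24*pi/13, - 3.26 , sqrt( 13)/13,sqrt( 10 ) /10,1/pi, sqrt(3) /3,  sqrt( 2) /2, sqrt ( 2 ),  sqrt ( 7),  pi, sqrt(13),3*sqrt(2 ), 24*sqrt( 11 ) /17 , 84] 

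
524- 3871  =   - 3347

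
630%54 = 36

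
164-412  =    -  248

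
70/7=10 =10.00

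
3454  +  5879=9333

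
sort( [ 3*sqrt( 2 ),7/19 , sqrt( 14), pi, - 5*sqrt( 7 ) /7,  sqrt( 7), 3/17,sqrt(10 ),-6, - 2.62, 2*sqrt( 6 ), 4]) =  [ - 6, - 2.62, - 5*sqrt( 7)/7,3/17,  7/19,sqrt( 7 ),pi, sqrt( 10), sqrt ( 14), 4, 3*sqrt (2 ), 2*sqrt(6) ]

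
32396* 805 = 26078780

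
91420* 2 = 182840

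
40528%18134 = 4260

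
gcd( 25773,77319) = 25773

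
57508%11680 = 10788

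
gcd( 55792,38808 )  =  88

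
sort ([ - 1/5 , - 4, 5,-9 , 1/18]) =[ - 9, -4, - 1/5,1/18,5]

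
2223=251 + 1972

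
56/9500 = 14/2375  =  0.01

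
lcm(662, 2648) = 2648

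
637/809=637/809 = 0.79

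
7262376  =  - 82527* (-88)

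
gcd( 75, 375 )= 75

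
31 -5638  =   - 5607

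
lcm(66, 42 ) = 462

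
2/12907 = 2/12907 = 0.00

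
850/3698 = 425/1849 = 0.23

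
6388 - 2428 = 3960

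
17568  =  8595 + 8973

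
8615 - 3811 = 4804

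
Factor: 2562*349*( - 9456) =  - 8454968928 = - 2^5*3^2*7^1*61^1*197^1*349^1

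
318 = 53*6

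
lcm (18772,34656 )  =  450528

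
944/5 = 188 + 4/5 = 188.80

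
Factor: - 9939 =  - 3^1*3313^1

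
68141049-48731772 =19409277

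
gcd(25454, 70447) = 13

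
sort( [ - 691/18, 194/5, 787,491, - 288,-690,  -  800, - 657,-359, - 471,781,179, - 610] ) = [  -  800,  -  690, - 657,-610,  -  471 , - 359, - 288,  -  691/18, 194/5,179, 491, 781,787]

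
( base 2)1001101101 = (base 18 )1g9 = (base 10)621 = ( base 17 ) 229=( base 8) 1155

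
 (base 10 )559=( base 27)kj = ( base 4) 20233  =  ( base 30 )IJ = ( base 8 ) 1057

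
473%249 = 224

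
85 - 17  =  68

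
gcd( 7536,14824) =8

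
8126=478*17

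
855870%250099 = 105573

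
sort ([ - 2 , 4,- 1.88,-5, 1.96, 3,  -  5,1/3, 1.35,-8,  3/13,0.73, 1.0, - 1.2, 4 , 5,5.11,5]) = [ - 8, - 5,-5, - 2 , - 1.88, -1.2 , 3/13, 1/3,0.73, 1.0, 1.35, 1.96,3,  4 , 4,5, 5,  5.11 ] 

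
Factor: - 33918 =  - 2^1*3^1*5653^1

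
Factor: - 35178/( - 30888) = 41/36 = 2^( - 2)*3^(-2 )*41^1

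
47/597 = 47/597 = 0.08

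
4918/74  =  66 + 17/37 = 66.46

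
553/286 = 553/286 = 1.93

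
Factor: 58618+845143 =903761^1 = 903761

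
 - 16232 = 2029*( - 8)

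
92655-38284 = 54371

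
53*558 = 29574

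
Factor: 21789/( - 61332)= -27/76 = - 2^( - 2)*3^3*19^ ( - 1 )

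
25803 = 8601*3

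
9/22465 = 9/22465 = 0.00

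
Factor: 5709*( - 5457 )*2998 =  - 93399730974 = - 2^1*3^2*11^1*17^1 * 107^1*173^1* 1499^1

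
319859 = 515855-195996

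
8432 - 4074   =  4358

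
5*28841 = 144205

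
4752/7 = 678 + 6/7 = 678.86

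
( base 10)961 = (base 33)t4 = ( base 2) 1111000001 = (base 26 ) 1ap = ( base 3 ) 1022121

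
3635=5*727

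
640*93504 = 59842560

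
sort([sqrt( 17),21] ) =[sqrt( 17) , 21 ]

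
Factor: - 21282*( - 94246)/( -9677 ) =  - 2^2*3^1* 3547^1*9677^( - 1 )*47123^1=- 2005743372/9677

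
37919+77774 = 115693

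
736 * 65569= 48258784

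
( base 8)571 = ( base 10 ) 377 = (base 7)1046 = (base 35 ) ar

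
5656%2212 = 1232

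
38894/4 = 9723 + 1/2 = 9723.50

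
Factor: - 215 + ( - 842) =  - 1057=- 7^1*151^1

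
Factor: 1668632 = 2^3 * 7^1* 83^1*359^1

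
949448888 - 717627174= 231821714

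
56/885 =56/885 = 0.06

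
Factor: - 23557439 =-103^1*228713^1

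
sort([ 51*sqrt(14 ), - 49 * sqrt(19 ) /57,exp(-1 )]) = [ - 49 * sqrt (19 )/57,exp(-1),51*sqrt(14 ) ] 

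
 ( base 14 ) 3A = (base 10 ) 52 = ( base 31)1L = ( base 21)2a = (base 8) 64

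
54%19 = 16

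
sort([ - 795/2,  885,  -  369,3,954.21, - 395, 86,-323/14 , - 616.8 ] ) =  [ -616.8,-795/2,-395, -369,-323/14,3, 86, 885, 954.21]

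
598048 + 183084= 781132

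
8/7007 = 8/7007 = 0.00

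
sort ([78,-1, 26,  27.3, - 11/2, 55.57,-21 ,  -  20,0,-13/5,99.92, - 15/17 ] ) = [ -21,-20, - 11/2,-13/5 ,- 1, -15/17,0 , 26, 27.3,55.57, 78, 99.92 ] 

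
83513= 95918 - 12405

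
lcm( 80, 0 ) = 0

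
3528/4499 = 3528/4499 = 0.78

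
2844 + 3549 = 6393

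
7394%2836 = 1722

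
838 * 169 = 141622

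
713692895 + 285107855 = 998800750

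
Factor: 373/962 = 2^(-1)*13^(-1)*37^( - 1) * 373^1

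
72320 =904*80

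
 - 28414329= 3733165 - 32147494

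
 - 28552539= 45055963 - 73608502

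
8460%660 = 540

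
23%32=23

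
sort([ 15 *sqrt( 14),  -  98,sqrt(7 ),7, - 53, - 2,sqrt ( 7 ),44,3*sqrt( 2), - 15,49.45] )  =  [ - 98, - 53, - 15 ,- 2,sqrt( 7 ),sqrt(7),3*sqrt( 2 ), 7,44, 49.45, 15*sqrt( 14)]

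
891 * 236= 210276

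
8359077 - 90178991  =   - 81819914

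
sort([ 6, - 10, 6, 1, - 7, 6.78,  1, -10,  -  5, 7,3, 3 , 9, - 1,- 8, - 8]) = [ - 10,  -  10, - 8, - 8,-7,-5,  -  1, 1,1,3, 3  ,  6,6,6.78, 7  ,  9 ] 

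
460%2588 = 460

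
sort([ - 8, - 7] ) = [-8, - 7] 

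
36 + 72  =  108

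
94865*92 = 8727580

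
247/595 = 247/595 =0.42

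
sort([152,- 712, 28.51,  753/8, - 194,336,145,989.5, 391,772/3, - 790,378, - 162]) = [-790,-712,-194, - 162,28.51,753/8,145,152,772/3,336,378 , 391,989.5]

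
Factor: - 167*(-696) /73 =2^3* 3^1*29^1*73^( - 1 )*167^1  =  116232/73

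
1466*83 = 121678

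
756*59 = 44604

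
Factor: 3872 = 2^5*11^2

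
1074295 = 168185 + 906110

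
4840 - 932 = 3908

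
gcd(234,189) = 9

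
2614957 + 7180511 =9795468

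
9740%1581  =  254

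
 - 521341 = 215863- 737204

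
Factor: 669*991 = 3^1 * 223^1*991^1 = 662979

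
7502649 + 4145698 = 11648347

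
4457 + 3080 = 7537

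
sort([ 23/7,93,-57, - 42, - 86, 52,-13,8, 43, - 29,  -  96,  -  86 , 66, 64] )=[  -  96,  -  86,  -  86, - 57 ,  -  42, - 29,-13,23/7,  8,43,52, 64 , 66,93]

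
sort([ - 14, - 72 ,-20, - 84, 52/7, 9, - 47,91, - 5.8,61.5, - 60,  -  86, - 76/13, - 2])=[ - 86,-84, -72,- 60,-47,-20, - 14 , - 76/13, - 5.8 ,-2, 52/7, 9,  61.5, 91 ]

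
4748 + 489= 5237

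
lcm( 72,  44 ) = 792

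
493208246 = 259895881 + 233312365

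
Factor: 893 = 19^1*47^1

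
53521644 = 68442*782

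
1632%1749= 1632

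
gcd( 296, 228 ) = 4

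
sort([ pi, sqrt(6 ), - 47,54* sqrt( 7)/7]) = [  -  47,  sqrt(6), pi,54* sqrt(7) /7]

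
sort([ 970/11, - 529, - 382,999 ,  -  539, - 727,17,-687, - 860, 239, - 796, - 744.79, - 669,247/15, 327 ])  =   [ - 860, - 796, - 744.79,  -  727, - 687 , - 669, - 539, - 529, - 382,247/15, 17,  970/11, 239,327,999 ] 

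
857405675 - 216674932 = 640730743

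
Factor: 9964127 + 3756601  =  2^3*3^1 * 7^1 * 81671^1= 13720728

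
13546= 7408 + 6138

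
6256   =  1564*4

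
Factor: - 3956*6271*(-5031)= 124809430356 = 2^2*3^2*13^1*23^1*43^2 * 6271^1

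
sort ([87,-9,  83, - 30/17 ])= [ - 9, - 30/17, 83,87]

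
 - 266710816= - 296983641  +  30272825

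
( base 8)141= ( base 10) 97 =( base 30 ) 37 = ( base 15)67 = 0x61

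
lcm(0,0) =0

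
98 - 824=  - 726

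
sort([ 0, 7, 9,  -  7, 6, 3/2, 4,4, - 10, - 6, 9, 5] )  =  [ - 10,-7, - 6 , 0, 3/2, 4, 4, 5,  6, 7, 9, 9 ] 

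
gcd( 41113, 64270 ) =1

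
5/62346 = 5/62346 =0.00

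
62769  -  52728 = 10041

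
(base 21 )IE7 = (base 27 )B84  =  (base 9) 12264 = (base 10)8239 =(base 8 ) 20057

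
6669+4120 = 10789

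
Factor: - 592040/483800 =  - 5^ ( - 1)*19^2 * 59^(-1)=-361/295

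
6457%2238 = 1981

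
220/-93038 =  - 10/4229 =- 0.00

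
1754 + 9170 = 10924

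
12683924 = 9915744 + 2768180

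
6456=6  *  1076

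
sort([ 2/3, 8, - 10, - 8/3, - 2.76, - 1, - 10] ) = [ - 10, - 10, - 2.76, - 8/3, - 1, 2/3,8]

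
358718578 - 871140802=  - 512422224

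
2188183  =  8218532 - 6030349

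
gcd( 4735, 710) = 5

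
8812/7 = 8812/7 = 1258.86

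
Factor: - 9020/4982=-4510/2491 = - 2^1 * 5^1 * 11^1 * 41^1* 47^( - 1)*53^( - 1)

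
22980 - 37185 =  -14205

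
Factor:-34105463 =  - 7^1*103^1*47303^1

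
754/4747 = 754/4747= 0.16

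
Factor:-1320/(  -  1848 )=5^1*7^(- 1 ) = 5/7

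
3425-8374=-4949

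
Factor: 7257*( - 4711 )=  -34187727 = -3^1*7^1*41^1*59^1*673^1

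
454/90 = 227/45 = 5.04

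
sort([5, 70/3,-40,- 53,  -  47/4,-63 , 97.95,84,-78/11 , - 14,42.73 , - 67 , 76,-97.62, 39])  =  [ - 97.62, - 67, - 63, - 53,- 40, - 14,  -  47/4,- 78/11,5,70/3, 39,42.73,76,84 , 97.95]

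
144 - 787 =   -  643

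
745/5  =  149  =  149.00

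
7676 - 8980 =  - 1304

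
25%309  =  25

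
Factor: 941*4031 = 3793171 = 29^1*139^1 * 941^1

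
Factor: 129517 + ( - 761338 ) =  - 631821 = - 3^1 * 47^1 *4481^1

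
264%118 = 28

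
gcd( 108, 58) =2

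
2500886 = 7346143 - 4845257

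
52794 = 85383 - 32589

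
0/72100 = 0 = 0.00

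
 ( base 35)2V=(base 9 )122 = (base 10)101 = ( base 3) 10202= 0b1100101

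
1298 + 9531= 10829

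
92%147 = 92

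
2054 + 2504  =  4558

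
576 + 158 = 734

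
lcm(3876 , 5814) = 11628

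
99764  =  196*509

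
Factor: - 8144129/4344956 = -2^ ( - 2)*11^( - 1 )*127^1*9161^1*14107^ (-1) = - 1163447/620708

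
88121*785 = 69174985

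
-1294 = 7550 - 8844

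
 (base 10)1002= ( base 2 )1111101010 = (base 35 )SM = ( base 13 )5c1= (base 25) 1F2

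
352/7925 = 352/7925 = 0.04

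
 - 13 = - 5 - 8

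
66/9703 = 66/9703 = 0.01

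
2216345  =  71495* 31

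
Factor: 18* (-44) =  - 792 = -2^3*3^2*11^1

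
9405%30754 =9405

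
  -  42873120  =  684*(- 62680)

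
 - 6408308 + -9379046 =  - 15787354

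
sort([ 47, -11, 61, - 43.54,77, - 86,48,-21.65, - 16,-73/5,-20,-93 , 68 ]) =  [-93 ,-86,-43.54, - 21.65,-20, - 16,-73/5, - 11,47,48,  61, 68 , 77 ]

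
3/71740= 3/71740 = 0.00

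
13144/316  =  3286/79  =  41.59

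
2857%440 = 217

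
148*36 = 5328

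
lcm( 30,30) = 30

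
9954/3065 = 3 + 759/3065=3.25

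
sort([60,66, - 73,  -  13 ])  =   [- 73,-13, 60, 66]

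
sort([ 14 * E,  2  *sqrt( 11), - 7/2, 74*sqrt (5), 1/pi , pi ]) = [ - 7/2,1/pi,pi,2* sqrt (11), 14 * E,74*sqrt( 5)]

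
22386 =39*574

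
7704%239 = 56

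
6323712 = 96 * 65872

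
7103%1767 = 35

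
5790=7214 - 1424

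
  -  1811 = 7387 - 9198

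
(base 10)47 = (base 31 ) 1g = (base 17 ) 2d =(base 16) 2f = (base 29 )1I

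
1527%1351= 176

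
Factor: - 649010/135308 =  - 324505/67654=-  2^(-1) * 5^1  *  33827^( - 1)*64901^1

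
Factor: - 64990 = -2^1*5^1*67^1*97^1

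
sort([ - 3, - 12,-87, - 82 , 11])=[ - 87,  -  82, - 12,-3,11] 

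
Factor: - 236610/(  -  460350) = 3^ ( - 1)*5^( - 1 ) * 31^( - 1 ) * 239^1 = 239/465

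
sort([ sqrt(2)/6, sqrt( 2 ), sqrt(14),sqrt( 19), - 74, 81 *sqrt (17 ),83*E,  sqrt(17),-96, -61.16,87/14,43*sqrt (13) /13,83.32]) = [ - 96, - 74, - 61.16, sqrt( 2)/6 , sqrt ( 2) , sqrt( 14 ), sqrt(  17),sqrt( 19 ), 87/14, 43*sqrt( 13)/13,  83.32, 83*E,81 * sqrt (17)]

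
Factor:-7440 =-2^4*3^1*5^1*31^1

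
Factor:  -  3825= -3^2*5^2*17^1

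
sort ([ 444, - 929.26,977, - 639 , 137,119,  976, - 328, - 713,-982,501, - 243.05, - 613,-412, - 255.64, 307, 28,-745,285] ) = [ - 982,- 929.26, - 745,-713, - 639,- 613,-412, - 328, - 255.64, - 243.05, 28,119  ,  137,285,307,444 , 501,976,977 ] 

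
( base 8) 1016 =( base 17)1dg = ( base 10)526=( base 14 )298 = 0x20E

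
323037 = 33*9789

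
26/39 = 2/3 =0.67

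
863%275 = 38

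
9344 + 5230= 14574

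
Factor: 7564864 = 2^6 * 17^2*409^1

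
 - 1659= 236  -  1895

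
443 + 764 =1207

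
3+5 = 8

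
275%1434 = 275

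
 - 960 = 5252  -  6212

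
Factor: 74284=2^2*7^2 *379^1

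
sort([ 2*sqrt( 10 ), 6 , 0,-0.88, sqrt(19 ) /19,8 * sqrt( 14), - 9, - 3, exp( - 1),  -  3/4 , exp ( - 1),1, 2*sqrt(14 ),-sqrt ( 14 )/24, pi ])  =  [-9,-3, - 0.88, - 3/4,  -  sqrt( 14) /24, 0,  sqrt( 19 ) /19,exp (  -  1), exp( - 1 ), 1, pi,6,2*sqrt( 10) , 2*sqrt (14 ), 8*sqrt( 14)]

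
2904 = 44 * 66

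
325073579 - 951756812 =-626683233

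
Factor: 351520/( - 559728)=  - 130/207 = - 2^1*3^( - 2)*5^1*13^1*23^( - 1)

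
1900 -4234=- 2334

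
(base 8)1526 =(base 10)854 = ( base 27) 14h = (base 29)10D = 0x356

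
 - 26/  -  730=13/365= 0.04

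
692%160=52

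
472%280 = 192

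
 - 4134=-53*78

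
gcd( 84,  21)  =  21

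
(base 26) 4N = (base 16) 7F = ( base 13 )9A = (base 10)127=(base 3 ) 11201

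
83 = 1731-1648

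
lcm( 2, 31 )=62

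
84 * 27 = 2268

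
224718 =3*74906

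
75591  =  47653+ 27938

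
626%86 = 24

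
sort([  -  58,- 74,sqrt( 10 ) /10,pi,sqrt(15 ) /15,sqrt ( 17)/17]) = [-74 , - 58, sqrt( 17 ) /17,sqrt( 15) /15, sqrt( 10 )/10,pi ]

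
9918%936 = 558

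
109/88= 1 + 21/88=1.24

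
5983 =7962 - 1979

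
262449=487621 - 225172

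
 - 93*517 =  - 48081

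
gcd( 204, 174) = 6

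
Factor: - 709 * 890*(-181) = 2^1*5^1*89^1* 181^1  *  709^1 = 114212810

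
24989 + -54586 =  - 29597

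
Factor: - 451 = -11^1 * 41^1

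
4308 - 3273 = 1035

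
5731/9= 636 + 7/9 = 636.78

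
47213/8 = 5901 + 5/8 = 5901.62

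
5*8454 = 42270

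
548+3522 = 4070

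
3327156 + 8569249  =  11896405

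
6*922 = 5532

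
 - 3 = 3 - 6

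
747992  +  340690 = 1088682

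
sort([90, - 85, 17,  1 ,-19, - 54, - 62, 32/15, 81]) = [ - 85, - 62, - 54, - 19, 1, 32/15,17,81,90]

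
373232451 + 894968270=1268200721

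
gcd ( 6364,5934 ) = 86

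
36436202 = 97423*374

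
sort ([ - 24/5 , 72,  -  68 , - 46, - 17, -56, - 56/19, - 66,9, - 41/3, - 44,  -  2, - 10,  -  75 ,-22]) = [- 75,-68, -66 , - 56,-46 ,-44,-22, - 17,-41/3,-10 ,-24/5 ,-56/19, - 2,9, 72 ] 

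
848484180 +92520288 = 941004468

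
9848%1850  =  598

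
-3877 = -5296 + 1419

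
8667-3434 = 5233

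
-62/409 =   -  1 + 347/409 = - 0.15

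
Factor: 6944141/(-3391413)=-3^( - 1)*373^1*18617^1*1130471^(-1 )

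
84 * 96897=8139348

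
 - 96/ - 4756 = 24/1189 = 0.02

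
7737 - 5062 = 2675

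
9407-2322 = 7085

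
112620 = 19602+93018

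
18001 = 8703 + 9298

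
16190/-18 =-8095/9  =  -899.44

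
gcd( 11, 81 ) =1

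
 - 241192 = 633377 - 874569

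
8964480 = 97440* 92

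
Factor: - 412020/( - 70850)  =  2^1*3^3*5^ ( - 1 ) * 7^1*13^ (- 1)=378/65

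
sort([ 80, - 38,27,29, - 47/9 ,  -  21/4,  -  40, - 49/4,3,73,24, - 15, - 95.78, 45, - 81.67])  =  [ - 95.78, - 81.67, - 40, - 38,-15, - 49/4,  -  21/4, - 47/9,  3, 24,27,29,45, 73 , 80]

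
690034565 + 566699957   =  1256734522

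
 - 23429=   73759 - 97188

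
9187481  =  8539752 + 647729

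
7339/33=222 + 13/33 =222.39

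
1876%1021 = 855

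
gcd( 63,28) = 7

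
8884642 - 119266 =8765376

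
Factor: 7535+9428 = 16963^1 = 16963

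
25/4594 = 25/4594 = 0.01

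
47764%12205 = 11149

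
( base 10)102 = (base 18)5C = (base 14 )74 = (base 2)1100110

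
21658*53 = 1147874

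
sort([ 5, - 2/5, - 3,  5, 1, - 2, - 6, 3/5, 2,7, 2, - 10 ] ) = [ - 10, -6, - 3,  -  2, - 2/5,3/5, 1,2, 2,5, 5,7]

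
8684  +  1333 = 10017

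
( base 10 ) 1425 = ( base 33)1A6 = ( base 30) 1HF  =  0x591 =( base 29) 1k4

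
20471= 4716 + 15755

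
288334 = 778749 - 490415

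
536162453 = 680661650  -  144499197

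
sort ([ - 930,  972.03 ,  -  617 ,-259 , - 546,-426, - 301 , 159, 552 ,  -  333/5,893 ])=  [ - 930,-617, -546 , -426, - 301, - 259, - 333/5, 159 , 552 , 893,972.03] 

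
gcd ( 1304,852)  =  4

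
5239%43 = 36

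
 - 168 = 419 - 587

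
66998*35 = 2344930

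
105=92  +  13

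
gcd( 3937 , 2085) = 1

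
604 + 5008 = 5612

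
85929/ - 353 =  - 244  +  203/353 = - 243.42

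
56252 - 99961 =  - 43709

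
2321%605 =506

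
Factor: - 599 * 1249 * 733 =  - 548394683  =  -  599^1*733^1*1249^1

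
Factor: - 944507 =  - 311^1*3037^1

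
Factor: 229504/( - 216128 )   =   - 2^1*163^1* 307^(  -  1 )=- 326/307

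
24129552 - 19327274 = 4802278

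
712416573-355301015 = 357115558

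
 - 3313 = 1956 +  - 5269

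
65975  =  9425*7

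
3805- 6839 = -3034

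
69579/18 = 3865 + 1/2 = 3865.50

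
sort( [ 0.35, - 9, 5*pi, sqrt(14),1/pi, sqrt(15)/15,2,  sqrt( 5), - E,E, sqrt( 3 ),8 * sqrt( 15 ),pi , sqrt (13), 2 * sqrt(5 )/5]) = [ - 9,-E,sqrt(15 )/15,1/pi,0.35,2*sqrt ( 5) /5,  sqrt(3 ),2, sqrt( 5),E,pi, sqrt( 13 ), sqrt ( 14 ),5*pi,8*sqrt( 15 )]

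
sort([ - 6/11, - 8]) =[  -  8, - 6/11 ]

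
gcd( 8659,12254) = 1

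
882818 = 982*899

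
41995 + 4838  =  46833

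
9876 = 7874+2002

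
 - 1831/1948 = - 1 + 117/1948 = - 0.94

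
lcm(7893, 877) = 7893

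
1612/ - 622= -806/311= -  2.59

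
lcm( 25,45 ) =225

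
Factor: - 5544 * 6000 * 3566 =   -  2^8*  3^3*5^3 * 7^1 * 11^1*1783^1 = - 118619424000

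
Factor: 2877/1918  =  3/2 = 2^( - 1 ) *3^1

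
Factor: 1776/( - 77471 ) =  - 2^4*3^1*37^1*77471^( - 1)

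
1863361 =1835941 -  -27420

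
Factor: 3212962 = 2^1*23^1 *69847^1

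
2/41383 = 2/41383 = 0.00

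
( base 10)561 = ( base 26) lf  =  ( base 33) h0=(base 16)231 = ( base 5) 4221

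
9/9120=3/3040  =  0.00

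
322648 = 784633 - 461985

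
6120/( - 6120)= - 1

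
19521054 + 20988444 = 40509498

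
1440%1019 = 421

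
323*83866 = 27088718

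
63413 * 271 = 17184923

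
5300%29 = 22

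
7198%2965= 1268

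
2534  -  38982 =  - 36448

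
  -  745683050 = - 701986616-43696434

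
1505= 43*35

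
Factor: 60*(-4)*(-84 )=20160 = 2^6*3^2*5^1*7^1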